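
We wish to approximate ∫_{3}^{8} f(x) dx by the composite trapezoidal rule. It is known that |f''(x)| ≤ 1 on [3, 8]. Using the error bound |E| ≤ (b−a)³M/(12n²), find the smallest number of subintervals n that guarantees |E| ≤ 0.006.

42

Need 125/(12n²) ≤ 0.006.
n² ≥ 125/(12·0.006) = 1736.11 ⇒ n ≥ 41.6667, so the smallest n is 42.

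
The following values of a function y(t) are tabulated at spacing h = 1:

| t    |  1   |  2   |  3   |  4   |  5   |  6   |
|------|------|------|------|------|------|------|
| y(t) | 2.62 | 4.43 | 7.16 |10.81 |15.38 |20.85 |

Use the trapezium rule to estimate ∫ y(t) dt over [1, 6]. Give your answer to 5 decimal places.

49.51500

h = 1, n = 5.
(h/2)·[y₀ + 2y₁ + 2y₂ + 2y₃ + 2y₄ + y₅] = 0.5·(99.03) = 49.51500.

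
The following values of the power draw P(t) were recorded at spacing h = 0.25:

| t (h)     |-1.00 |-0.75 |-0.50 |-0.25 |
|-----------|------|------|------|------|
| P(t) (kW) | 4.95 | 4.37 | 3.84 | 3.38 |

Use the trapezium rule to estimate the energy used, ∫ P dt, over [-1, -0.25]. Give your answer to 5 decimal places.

h = 0.25, n = 3.
(h/2)·[y₀ + 2y₁ + 2y₂ + y₃] = 0.125·(24.75) = 3.09375.

3.09375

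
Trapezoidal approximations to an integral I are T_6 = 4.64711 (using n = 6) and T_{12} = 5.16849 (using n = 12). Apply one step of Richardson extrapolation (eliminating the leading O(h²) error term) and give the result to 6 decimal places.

5.342283

R = (4·T_{12} − T_6) / 3 = (4·5.16849 − 4.64711)/3 = (16.02685)/3 = 5.342283.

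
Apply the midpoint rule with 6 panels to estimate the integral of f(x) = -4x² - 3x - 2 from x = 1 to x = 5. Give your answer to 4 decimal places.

h = (5 − 1)/6 = 0.666667.
Midpoints m₁,…,m₆ = 1.333333, 2, 2.666667, 3.333333, 4, 4.666667.
f(m₁)=-13.111111, f(m₂)=-24, f(m₃)=-38.444444, f(m₄)=-56.444444, f(m₅)=-78, f(m₆)=-103.111111.
h·[f(m₁) + f(m₂) + f(m₃) + f(m₄) + f(m₅) + f(m₆)] = 0.666667·(-313.111111) = -208.7407.

-208.7407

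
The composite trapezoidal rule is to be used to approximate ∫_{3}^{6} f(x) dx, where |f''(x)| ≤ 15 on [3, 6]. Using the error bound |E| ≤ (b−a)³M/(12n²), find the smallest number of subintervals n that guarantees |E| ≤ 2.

5

Need 405/(12n²) ≤ 2.
n² ≥ 405/(12·2) = 16.875 ⇒ n ≥ 4.1079, so the smallest n is 5.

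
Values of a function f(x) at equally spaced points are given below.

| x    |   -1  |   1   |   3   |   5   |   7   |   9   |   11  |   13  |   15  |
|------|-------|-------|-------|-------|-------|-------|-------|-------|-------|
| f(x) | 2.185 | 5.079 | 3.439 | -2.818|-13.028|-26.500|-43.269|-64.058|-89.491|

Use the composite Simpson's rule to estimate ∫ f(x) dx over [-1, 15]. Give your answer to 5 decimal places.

-364.14000

h = 2, n = 8.
(h/3)·[y₀ + 4y₁ + 2y₂ + 4y₃ + 2y₄ + 4y₅ + 2y₆ + 4y₇ + y₈] = 0.666667·(-546.210) = -364.14000.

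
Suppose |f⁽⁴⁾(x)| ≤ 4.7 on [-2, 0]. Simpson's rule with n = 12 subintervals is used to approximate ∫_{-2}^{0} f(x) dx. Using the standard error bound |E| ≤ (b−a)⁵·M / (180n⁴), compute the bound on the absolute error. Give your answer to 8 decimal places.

0.00004029

|E| ≤ (2)⁵·4.7 / (180·12⁴) = 150.4/3732480 = 0.00004029.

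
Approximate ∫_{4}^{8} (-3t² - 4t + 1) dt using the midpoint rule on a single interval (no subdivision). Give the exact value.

M = (b−a)·f(6) = 4·(-131) = -524.

-524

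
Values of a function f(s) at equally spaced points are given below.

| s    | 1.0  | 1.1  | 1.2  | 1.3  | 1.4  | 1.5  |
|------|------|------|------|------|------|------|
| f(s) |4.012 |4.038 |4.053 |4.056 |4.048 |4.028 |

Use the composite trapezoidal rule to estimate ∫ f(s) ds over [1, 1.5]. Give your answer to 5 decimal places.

2.02150

h = 0.1, n = 5.
(h/2)·[y₀ + 2y₁ + 2y₂ + 2y₃ + 2y₄ + y₅] = 0.05·(40.430) = 2.02150.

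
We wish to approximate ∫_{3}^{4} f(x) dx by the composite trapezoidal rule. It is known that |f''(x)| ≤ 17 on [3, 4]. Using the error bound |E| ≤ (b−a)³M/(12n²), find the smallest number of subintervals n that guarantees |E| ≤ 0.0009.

40

Need 17/(12n²) ≤ 0.0009.
n² ≥ 17/(12·0.0009) = 1574.07 ⇒ n ≥ 39.6746, so the smallest n is 40.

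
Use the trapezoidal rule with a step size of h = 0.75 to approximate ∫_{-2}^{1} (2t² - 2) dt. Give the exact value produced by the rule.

h = (1 − (-2))/4 = 0.75.
Nodes t₀,…,t₄ = -2, -1.25, -0.5, 0.25, 1.
f(t) = 2t² - 2: f₀=6, f₁=1.125, f₂=-1.5, f₃=-1.875, f₄=0.
(h/2)·[f₀ + 2f₁ + 2f₂ + 2f₃ + f₄] = 0.375·(1.5) = 0.5625.

0.5625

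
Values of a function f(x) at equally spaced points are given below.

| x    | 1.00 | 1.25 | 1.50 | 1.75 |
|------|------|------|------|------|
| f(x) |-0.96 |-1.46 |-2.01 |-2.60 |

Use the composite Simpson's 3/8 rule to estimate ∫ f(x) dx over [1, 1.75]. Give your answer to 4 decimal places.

-1.3097

h = 0.25, n = 3.
(3h/8)·[y₀ + 3y₁ + 3y₂ + y₃] = 0.09375·(-13.97) = -1.3097.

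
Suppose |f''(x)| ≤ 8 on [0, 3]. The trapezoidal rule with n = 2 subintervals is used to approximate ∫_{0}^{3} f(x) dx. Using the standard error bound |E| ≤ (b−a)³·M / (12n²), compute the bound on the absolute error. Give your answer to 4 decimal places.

4.5000

|E| ≤ (3)³·8 / (12·2²) = 216/48 = 4.5000.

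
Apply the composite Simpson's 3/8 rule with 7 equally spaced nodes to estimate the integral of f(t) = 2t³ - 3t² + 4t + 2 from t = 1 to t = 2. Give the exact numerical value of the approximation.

8.5

h = (2 − 1)/6 = 0.166667.
Nodes t₀,…,t₆ = 1, 1.166667, 1.333333, 1.5, 1.666667, 1.833333, 2.
f(t) = 2t³ - 3t² + 4t + 2: f₀=5, f₁=5.759259, f₂=6.740741, f₃=8, f₄=9.592593, f₅=11.574074, f₆=14.
(3h/8)·[f₀ + 3f₁ + 3f₂ + 2f₃ + 3f₄ + 3f₅ + f₆] = 0.0625·(136) = 8.5.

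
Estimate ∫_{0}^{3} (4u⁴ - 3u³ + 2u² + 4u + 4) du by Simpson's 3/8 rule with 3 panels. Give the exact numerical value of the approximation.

185.25

h = (3 − 0)/3 = 1.
Nodes u₀,…,u₃ = 0, 1, 2, 3.
f(u) = 4u⁴ - 3u³ + 2u² + 4u + 4: f₀=4, f₁=11, f₂=60, f₃=277.
(3h/8)·[f₀ + 3f₁ + 3f₂ + f₃] = 0.375·(494) = 185.25.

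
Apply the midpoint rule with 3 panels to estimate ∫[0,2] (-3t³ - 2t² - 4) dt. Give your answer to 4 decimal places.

-24.5185

h = (2 − 0)/3 = 0.666667.
Midpoints m₁,…,m₃ = 0.333333, 1, 1.666667.
f(m₁)=-4.333333, f(m₂)=-9, f(m₃)=-23.444444.
h·[f(m₁) + f(m₂) + f(m₃)] = 0.666667·(-36.777778) = -24.5185.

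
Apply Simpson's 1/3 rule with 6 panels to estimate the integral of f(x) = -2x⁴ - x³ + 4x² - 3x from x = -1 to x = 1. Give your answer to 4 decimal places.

1.8601

h = (1 − (-1))/6 = 0.333333.
Nodes x₀,…,x₆ = -1, -0.666667, -0.333333, 0, 0.333333, 0.666667, 1.
f(x) = -2x⁴ - x³ + 4x² - 3x: f₀=6, f₁=3.679012, f₂=1.456790, f₃=0, f₄=-0.617284, f₅=-0.913580, f₆=-2.
(h/3)·[f₀ + 4f₁ + 2f₂ + 4f₃ + 2f₄ + 4f₅ + f₆] = 0.111111·(16.740741) = 1.8601.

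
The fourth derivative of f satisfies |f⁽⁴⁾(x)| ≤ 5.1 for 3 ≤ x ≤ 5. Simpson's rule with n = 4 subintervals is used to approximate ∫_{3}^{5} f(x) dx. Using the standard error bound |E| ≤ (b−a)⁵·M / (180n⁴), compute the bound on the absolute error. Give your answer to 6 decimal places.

|E| ≤ (2)⁵·5.1 / (180·4⁴) = 163.2/46080 = 0.003542.

0.003542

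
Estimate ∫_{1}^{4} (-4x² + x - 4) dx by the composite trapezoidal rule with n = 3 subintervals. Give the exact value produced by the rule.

-90.5

h = (4 − 1)/3 = 1.
Nodes x₀,…,x₃ = 1, 2, 3, 4.
f(x) = -4x² + x - 4: f₀=-7, f₁=-18, f₂=-37, f₃=-64.
(h/2)·[f₀ + 2f₁ + 2f₂ + f₃] = 0.5·(-181) = -90.5.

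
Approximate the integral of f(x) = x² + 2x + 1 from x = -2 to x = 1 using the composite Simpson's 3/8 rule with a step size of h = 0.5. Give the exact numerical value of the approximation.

h = (1 − (-2))/6 = 0.5.
Nodes x₀,…,x₆ = -2, -1.5, -1, -0.5, 0, 0.5, 1.
f(x) = x² + 2x + 1: f₀=1, f₁=0.25, f₂=0, f₃=0.25, f₄=1, f₅=2.25, f₆=4.
(3h/8)·[f₀ + 3f₁ + 3f₂ + 2f₃ + 3f₄ + 3f₅ + f₆] = 0.1875·(16) = 3.

3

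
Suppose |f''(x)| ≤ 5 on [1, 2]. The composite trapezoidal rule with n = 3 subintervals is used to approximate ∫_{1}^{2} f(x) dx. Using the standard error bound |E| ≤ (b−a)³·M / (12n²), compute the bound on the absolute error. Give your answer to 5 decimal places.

0.04630

|E| ≤ (1)³·5 / (12·3²) = 5/108 = 0.04630.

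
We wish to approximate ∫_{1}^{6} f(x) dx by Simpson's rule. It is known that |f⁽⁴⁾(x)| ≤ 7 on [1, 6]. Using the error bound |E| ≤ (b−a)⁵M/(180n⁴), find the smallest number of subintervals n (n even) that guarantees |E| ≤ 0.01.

12

Need 21875/(180n⁴) ≤ 0.01.
n⁴ ≥ 21875/(180·0.01) = 12152.8 ⇒ n ≥ 10.4995, so the smallest even n is 12. (n must be even for Simpson's rule.)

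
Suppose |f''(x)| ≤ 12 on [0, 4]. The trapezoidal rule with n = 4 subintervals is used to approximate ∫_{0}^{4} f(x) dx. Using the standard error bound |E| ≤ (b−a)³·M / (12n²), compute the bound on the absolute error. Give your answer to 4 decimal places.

|E| ≤ (4)³·12 / (12·4²) = 768/192 = 4.0000.

4.0000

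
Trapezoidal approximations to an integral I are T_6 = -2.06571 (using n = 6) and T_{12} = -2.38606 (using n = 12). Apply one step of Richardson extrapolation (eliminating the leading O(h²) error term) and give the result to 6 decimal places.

-2.492843

R = (4·T_{12} − T_6) / 3 = (4·(-2.38606) − (-2.06571))/3 = (-7.47853)/3 = -2.492843.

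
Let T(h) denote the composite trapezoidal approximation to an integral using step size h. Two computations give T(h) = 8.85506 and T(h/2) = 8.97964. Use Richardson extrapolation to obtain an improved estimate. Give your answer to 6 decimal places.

R = (4·T(h/2) − T(h)) / 3 = (4·8.97964 − 8.85506)/3 = (27.06350)/3 = 9.021167.

9.021167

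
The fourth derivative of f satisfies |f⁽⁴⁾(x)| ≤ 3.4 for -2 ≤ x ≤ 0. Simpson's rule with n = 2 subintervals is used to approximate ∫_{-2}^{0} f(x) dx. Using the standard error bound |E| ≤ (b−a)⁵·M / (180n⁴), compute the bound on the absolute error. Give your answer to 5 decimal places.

|E| ≤ (2)⁵·3.4 / (180·2⁴) = 108.8/2880 = 0.03778.

0.03778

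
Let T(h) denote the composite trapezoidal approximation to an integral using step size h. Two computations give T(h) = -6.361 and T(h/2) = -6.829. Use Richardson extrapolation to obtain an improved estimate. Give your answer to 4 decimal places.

R = (4·T(h/2) − T(h)) / 3 = (4·(-6.829) − (-6.361))/3 = (-20.955)/3 = -6.9850.

-6.9850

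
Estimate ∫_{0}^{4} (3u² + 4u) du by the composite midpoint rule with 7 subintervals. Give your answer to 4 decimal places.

h = (4 − 0)/7 = 0.571429.
Midpoints m₁,…,m₇ = 0.285714, 0.857143, 1.428571, 2, 2.571429, 3.142857, 3.714286.
f(m₁)=1.387755, f(m₂)=5.632653, f(m₃)=11.836735, f(m₄)=20, f(m₅)=30.122449, f(m₆)=42.204082, f(m₇)=56.244898.
h·[f(m₁) + f(m₂) + f(m₃) + f(m₄) + f(m₅) + f(m₆) + f(m₇)] = 0.571429·(167.428571) = 95.6735.

95.6735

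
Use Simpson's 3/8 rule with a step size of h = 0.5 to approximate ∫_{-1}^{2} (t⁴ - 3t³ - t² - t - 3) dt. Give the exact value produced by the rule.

h = (2 − (-1))/6 = 0.5.
Nodes t₀,…,t₆ = -1, -0.5, 0, 0.5, 1, 1.5, 2.
f(t) = t⁴ - 3t³ - t² - t - 3: f₀=1, f₁=-2.3125, f₂=-3, f₃=-4.0625, f₄=-7, f₅=-11.8125, f₆=-17.
(3h/8)·[f₀ + 3f₁ + 3f₂ + 2f₃ + 3f₄ + 3f₅ + f₆] = 0.1875·(-96.5) = -18.09375.

-18.09375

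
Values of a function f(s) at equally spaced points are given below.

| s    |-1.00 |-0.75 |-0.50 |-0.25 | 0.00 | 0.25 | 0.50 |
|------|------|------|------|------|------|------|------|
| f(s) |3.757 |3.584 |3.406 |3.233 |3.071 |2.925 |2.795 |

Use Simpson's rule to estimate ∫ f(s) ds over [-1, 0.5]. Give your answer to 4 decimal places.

h = 0.25, n = 6.
(h/3)·[y₀ + 4y₁ + 2y₂ + 4y₃ + 2y₄ + 4y₅ + y₆] = 0.083333·(58.474) = 4.8728.

4.8728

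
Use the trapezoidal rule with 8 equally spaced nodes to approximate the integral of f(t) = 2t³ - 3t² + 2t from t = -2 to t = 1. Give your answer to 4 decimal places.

-20.0510

h = (1 − (-2))/7 = 0.428571.
Nodes t₀,…,t₇ = -2, -1.571429, -1.142857, -0.714286, -0.285714, 0.142857, 0.571429, 1.
f(t) = 2t³ - 3t² + 2t: f₀=-32, f₁=-18.311953, f₂=-9.189504, f₃=-3.688047, f₄=-0.862974, f₅=0.230321, f₆=0.536443, f₇=1.
(h/2)·[f₀ + 2f₁ + 2f₂ + 2f₃ + 2f₄ + 2f₅ + 2f₆ + f₇] = 0.214286·(-93.571429) = -20.0510.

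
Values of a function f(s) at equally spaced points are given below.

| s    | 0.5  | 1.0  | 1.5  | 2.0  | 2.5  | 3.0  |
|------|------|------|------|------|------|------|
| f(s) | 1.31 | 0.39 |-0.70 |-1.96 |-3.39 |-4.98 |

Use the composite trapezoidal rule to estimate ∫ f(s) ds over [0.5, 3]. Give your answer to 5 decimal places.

h = 0.5, n = 5.
(h/2)·[y₀ + 2y₁ + 2y₂ + 2y₃ + 2y₄ + y₅] = 0.25·(-14.99) = -3.74750.

-3.74750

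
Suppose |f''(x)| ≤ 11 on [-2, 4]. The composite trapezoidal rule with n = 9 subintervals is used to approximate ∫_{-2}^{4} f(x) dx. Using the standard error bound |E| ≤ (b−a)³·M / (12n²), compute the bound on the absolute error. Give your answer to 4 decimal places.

2.4444

|E| ≤ (6)³·11 / (12·9²) = 2376/972 = 2.4444.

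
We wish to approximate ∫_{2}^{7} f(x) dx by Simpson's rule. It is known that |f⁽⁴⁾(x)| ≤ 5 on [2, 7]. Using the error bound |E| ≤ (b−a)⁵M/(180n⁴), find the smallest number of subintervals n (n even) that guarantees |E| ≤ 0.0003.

Need 15625/(180n⁴) ≤ 0.0003.
n⁴ ≥ 15625/(180·0.0003) = 289352 ⇒ n ≥ 23.1930, so the smallest even n is 24. (n must be even for Simpson's rule.)

24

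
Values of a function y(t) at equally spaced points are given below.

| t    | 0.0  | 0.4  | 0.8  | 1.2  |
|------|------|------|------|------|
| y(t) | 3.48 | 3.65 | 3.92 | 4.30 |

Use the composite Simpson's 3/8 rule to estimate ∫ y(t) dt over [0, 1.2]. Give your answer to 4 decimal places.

4.5735

h = 0.4, n = 3.
(3h/8)·[y₀ + 3y₁ + 3y₂ + y₃] = 0.15·(30.49) = 4.5735.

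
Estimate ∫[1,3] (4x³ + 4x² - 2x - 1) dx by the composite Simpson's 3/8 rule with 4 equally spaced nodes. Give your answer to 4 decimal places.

h = (3 − 1)/3 = 0.666667.
Nodes x₀,…,x₃ = 1, 1.666667, 2.333333, 3.
f(x) = 4x³ + 4x² - 2x - 1: f₀=5, f₁=25.296296, f₂=66.925926, f₃=137.
(3h/8)·[f₀ + 3f₁ + 3f₂ + f₃] = 0.25·(418.666667) = 104.6667.

104.6667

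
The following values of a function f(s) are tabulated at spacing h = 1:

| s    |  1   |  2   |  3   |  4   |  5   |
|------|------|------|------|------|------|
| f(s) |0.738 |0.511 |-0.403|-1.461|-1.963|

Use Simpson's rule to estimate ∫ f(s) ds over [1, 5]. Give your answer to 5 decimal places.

-1.94367

h = 1, n = 4.
(h/3)·[y₀ + 4y₁ + 2y₂ + 4y₃ + y₄] = 0.333333·(-5.831) = -1.94367.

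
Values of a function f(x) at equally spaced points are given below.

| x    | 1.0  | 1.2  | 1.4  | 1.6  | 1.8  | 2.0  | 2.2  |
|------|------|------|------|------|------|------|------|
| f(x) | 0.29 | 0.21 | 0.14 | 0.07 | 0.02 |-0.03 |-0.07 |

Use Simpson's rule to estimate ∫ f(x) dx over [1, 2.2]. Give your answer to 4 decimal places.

h = 0.2, n = 6.
(h/3)·[y₀ + 4y₁ + 2y₂ + 4y₃ + 2y₄ + 4y₅ + y₆] = 0.066667·(1.54) = 0.1027.

0.1027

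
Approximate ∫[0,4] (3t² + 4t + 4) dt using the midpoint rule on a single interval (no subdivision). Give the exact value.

M = (b−a)·f(2) = 4·(24) = 96.

96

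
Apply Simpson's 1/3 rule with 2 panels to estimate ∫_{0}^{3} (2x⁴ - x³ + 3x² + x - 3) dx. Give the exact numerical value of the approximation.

103.5

h = (3 − 0)/2 = 1.5.
Nodes x₀,…,x₂ = 0, 1.5, 3.
f(x) = 2x⁴ - x³ + 3x² + x - 3: f₀=-3, f₁=12, f₂=162.
(h/3)·[f₀ + 4f₁ + f₂] = 0.5·(207) = 103.5.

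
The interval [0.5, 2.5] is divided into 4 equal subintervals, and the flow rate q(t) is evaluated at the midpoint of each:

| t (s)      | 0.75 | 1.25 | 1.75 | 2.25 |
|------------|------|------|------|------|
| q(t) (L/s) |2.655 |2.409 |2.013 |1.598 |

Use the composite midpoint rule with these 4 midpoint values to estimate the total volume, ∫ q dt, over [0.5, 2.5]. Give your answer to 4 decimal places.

4.3375

h = 0.5, n = 4.
h·[y(m₁) + y(m₂) + y(m₃) + y(m₄)] = 0.5·(8.675) = 4.3375.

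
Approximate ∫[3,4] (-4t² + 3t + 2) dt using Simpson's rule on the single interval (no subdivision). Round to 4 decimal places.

S = (b−a)/6 · [f(3) + 4f(3.5) + f(4)] = 0.166667·[(-25) + 4·(-36.5) + (-50)] = -36.8333.

-36.8333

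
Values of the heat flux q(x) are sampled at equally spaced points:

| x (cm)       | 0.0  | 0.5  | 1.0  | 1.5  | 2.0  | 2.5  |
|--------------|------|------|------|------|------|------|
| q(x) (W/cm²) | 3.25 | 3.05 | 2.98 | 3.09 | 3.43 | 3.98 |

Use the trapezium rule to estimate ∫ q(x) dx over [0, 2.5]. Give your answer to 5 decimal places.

h = 0.5, n = 5.
(h/2)·[y₀ + 2y₁ + 2y₂ + 2y₃ + 2y₄ + y₅] = 0.25·(32.33) = 8.08250.

8.08250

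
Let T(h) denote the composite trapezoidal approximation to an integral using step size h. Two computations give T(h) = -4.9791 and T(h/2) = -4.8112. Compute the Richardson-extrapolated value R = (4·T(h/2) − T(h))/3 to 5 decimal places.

R = (4·T(h/2) − T(h)) / 3 = (4·(-4.8112) − (-4.9791))/3 = (-14.2657)/3 = -4.75523.

-4.75523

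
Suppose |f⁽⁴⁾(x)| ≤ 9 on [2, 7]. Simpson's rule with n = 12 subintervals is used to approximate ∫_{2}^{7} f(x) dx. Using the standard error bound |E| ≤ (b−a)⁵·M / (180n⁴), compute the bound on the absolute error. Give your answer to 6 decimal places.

|E| ≤ (5)⁵·9 / (180·12⁴) = 28125/3732480 = 0.007535.

0.007535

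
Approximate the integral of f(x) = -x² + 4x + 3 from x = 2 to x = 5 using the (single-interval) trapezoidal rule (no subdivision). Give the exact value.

T = (b−a)/2 · [f(2) + f(5)] = 1.5·[7 + (-2)] = 7.5.

7.5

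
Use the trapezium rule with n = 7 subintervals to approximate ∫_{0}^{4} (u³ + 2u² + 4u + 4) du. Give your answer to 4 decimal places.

h = (4 − 0)/7 = 0.571429.
Nodes u₀,…,u₇ = 0, 0.571429, 1.142857, 1.714286, 2.285714, 2.857143, 3.428571, 4.
f(u) = u³ + 2u² + 4u + 4: f₀=4, f₁=7.125364, f₂=12.676385, f₃=21.772595, f₄=35.533528, f₅=55.078717, f₆=81.527697, f₇=116.
(h/2)·[f₀ + 2f₁ + 2f₂ + 2f₃ + 2f₄ + 2f₅ + 2f₆ + f₇] = 0.285714·(547.428571) = 156.4082.

156.4082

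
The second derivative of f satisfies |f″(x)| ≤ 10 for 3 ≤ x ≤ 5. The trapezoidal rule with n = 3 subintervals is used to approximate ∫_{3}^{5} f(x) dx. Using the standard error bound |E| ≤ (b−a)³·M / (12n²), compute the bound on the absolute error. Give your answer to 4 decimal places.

0.7407

|E| ≤ (2)³·10 / (12·3²) = 80/108 = 0.7407.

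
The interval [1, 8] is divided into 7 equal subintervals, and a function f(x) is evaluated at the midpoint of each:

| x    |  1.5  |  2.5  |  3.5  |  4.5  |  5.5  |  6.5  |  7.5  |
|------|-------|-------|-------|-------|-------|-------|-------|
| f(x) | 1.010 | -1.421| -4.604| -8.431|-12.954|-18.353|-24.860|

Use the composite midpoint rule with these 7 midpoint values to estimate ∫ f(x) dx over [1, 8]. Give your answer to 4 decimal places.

h = 1, n = 7.
h·[y(m₁) + y(m₂) + y(m₃) + y(m₄) + y(m₅) + y(m₆) + y(m₇)] = 1·(-69.613) = -69.6130.

-69.6130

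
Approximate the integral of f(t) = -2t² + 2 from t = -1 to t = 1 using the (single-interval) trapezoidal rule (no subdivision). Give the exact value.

T = (b−a)/2 · [f(-1) + f(1)] = 1·[0 + 0] = 0.

0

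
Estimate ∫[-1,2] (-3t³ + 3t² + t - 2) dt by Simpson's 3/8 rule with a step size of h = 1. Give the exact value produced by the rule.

-6.75

h = (2 − (-1))/3 = 1.
Nodes t₀,…,t₃ = -1, 0, 1, 2.
f(t) = -3t³ + 3t² + t - 2: f₀=3, f₁=-2, f₂=-1, f₃=-12.
(3h/8)·[f₀ + 3f₁ + 3f₂ + f₃] = 0.375·(-18) = -6.75.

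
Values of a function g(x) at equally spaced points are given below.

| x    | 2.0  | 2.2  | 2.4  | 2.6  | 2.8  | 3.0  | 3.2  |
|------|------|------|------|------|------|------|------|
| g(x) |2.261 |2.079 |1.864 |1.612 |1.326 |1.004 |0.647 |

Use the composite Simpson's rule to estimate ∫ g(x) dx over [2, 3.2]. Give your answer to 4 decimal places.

1.8712

h = 0.2, n = 6.
(h/3)·[y₀ + 4y₁ + 2y₂ + 4y₃ + 2y₄ + 4y₅ + y₆] = 0.066667·(28.068) = 1.8712.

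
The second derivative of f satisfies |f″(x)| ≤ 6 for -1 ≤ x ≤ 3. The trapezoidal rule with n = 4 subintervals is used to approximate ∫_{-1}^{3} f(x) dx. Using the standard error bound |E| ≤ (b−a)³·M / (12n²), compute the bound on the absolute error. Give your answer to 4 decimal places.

2.0000

|E| ≤ (4)³·6 / (12·4²) = 384/192 = 2.0000.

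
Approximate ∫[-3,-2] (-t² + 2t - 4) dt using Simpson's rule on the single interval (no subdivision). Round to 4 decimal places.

-15.3333

S = (b−a)/6 · [f(-3) + 4f(-2.5) + f(-2)] = 0.166667·[(-19) + 4·(-15.25) + (-12)] = -15.3333.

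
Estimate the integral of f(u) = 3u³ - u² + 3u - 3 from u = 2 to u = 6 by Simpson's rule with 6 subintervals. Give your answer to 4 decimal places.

926.6667

h = (6 − 2)/6 = 0.666667.
Nodes u₀,…,u₆ = 2, 2.666667, 3.333333, 4, 4.666667, 5.333333, 6.
f(u) = 3u³ - u² + 3u - 3: f₀=23, f₁=54.777778, f₂=107, f₃=185, f₄=294.111111, f₅=439.666667, f₆=627.
(h/3)·[f₀ + 4f₁ + 2f₂ + 4f₃ + 2f₄ + 4f₅ + f₆] = 0.222222·(4170) = 926.6667.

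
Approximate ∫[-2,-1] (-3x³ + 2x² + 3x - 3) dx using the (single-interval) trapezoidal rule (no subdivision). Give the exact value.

11

T = (b−a)/2 · [f(-2) + f(-1)] = 0.5·[23 + (-1)] = 11.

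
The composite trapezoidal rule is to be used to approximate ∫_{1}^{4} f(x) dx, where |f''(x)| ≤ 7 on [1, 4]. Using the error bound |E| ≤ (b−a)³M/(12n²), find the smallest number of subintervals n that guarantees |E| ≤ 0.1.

13

Need 189/(12n²) ≤ 0.1.
n² ≥ 189/(12·0.1) = 157.5 ⇒ n ≥ 12.5499, so the smallest n is 13.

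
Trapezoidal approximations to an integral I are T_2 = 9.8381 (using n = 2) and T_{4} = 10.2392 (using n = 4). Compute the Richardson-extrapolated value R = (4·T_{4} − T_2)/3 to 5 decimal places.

R = (4·T_{4} − T_2) / 3 = (4·10.2392 − 9.8381)/3 = (31.1187)/3 = 10.37290.

10.37290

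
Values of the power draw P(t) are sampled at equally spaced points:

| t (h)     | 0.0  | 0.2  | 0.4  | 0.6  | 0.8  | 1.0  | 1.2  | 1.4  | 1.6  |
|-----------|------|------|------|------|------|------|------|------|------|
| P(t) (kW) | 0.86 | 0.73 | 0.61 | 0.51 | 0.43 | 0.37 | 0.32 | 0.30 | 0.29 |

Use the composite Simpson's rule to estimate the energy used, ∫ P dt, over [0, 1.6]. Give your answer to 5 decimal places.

0.76733

h = 0.2, n = 8.
(h/3)·[y₀ + 4y₁ + 2y₂ + 4y₃ + 2y₄ + 4y₅ + 2y₆ + 4y₇ + y₈] = 0.066667·(11.51) = 0.76733.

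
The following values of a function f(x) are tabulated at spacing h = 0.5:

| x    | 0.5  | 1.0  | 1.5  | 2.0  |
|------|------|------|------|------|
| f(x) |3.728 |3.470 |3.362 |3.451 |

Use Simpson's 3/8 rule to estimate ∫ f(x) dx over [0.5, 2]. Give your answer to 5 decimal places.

h = 0.5, n = 3.
(3h/8)·[y₀ + 3y₁ + 3y₂ + y₃] = 0.1875·(27.675) = 5.18906.

5.18906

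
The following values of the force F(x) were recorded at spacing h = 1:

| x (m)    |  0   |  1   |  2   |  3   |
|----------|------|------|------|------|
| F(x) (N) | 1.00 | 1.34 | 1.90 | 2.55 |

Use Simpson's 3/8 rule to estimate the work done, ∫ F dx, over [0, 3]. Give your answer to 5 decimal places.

h = 1, n = 3.
(3h/8)·[y₀ + 3y₁ + 3y₂ + y₃] = 0.375·(13.27) = 4.97625.

4.97625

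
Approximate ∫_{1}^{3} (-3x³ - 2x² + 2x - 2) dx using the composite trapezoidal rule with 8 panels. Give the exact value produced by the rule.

h = (3 − 1)/8 = 0.25.
Nodes x₀,…,x₈ = 1, 1.25, 1.5, 1.75, 2, 2.25, 2.5, 2.75, 3.
f(x) = -3x³ - 2x² + 2x - 2: f₀=-5, f₁=-8.484375, f₂=-13.625, f₃=-20.703125, f₄=-30, f₅=-41.796875, f₆=-56.375, f₇=-74.015625, f₈=-95.
(h/2)·[f₀ + 2f₁ + 2f₂ + 2f₃ + 2f₄ + 2f₅ + 2f₆ + 2f₇ + f₈] = 0.125·(-590) = -73.75.

-73.75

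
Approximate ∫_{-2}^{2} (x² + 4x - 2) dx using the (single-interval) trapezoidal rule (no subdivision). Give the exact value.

T = (b−a)/2 · [f(-2) + f(2)] = 2·[(-6) + 10] = 8.

8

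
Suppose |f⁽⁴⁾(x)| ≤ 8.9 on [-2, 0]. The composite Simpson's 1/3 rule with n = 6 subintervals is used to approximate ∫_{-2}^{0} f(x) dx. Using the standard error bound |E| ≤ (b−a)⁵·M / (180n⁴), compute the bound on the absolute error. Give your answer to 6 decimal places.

0.001221

|E| ≤ (2)⁵·8.9 / (180·6⁴) = 284.8/233280 = 0.001221.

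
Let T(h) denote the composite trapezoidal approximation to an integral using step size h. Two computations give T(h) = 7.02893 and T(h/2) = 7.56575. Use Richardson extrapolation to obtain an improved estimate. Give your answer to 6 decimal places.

R = (4·T(h/2) − T(h)) / 3 = (4·7.56575 − 7.02893)/3 = (23.23407)/3 = 7.744690.

7.744690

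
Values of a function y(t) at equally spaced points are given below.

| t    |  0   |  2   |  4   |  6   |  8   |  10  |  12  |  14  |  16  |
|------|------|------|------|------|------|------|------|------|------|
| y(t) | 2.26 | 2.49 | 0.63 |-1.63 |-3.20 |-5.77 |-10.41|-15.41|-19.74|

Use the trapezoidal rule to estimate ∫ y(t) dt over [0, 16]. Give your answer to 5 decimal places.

-84.08000

h = 2, n = 8.
(h/2)·[y₀ + 2y₁ + 2y₂ + 2y₃ + 2y₄ + 2y₅ + 2y₆ + 2y₇ + y₈] = 1·(-84.08) = -84.08000.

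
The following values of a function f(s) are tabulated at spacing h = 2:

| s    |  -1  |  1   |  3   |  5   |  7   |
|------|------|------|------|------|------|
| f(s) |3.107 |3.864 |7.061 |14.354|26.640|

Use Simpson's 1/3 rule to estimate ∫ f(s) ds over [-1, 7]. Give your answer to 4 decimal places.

h = 2, n = 4.
(h/3)·[y₀ + 4y₁ + 2y₂ + 4y₃ + y₄] = 0.666667·(116.741) = 77.8273.

77.8273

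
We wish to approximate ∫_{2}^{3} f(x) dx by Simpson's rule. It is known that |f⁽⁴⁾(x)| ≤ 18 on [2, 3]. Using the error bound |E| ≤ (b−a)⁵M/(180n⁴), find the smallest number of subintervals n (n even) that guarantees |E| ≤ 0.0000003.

26

Need 18/(180n⁴) ≤ 0.0000003.
n⁴ ≥ 18/(180·0.0000003) = 333333 ⇒ n ≥ 24.0281, so the smallest even n is 26. (n must be even for Simpson's rule.)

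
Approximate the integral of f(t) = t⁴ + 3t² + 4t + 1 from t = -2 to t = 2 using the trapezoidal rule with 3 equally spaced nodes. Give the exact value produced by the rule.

60

h = (2 − (-2))/2 = 2.
Nodes t₀,…,t₂ = -2, 0, 2.
f(t) = t⁴ + 3t² + 4t + 1: f₀=21, f₁=1, f₂=37.
(h/2)·[f₀ + 2f₁ + f₂] = 1·(60) = 60.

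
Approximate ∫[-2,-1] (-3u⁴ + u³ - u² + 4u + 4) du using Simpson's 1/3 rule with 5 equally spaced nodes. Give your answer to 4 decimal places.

h = (-1 − (-2))/4 = 0.25.
Nodes u₀,…,u₄ = -2, -1.75, -1.5, -1.25, -1.
f(u) = -3u⁴ + u³ - u² + 4u + 4: f₀=-64, f₁=-39.55859375, f₂=-22.8125, f₃=-11.83984375, f₄=-5.
(h/3)·[f₀ + 4f₁ + 2f₂ + 4f₃ + f₄] = 0.083333·(-320.21875) = -26.6849.

-26.6849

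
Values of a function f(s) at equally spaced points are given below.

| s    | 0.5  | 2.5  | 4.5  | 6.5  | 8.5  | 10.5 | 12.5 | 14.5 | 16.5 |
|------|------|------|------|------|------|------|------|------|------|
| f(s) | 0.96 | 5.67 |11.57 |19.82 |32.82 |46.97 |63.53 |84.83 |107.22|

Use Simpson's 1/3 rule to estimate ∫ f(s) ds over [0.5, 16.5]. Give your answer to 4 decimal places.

635.4533

h = 2, n = 8.
(h/3)·[y₀ + 4y₁ + 2y₂ + 4y₃ + 2y₄ + 4y₅ + 2y₆ + 4y₇ + y₈] = 0.666667·(953.18) = 635.4533.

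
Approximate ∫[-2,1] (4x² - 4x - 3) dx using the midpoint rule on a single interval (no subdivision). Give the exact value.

0

M = (b−a)·f(-0.5) = 3·(0) = 0.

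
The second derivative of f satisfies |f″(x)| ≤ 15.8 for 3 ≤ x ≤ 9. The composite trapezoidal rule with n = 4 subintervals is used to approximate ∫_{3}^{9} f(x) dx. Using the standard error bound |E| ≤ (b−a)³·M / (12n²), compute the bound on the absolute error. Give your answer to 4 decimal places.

17.7750

|E| ≤ (6)³·15.8 / (12·4²) = 3412.8/192 = 17.7750.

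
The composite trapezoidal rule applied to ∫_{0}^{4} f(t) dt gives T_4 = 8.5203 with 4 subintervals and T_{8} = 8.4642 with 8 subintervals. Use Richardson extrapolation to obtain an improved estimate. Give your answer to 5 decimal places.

R = (4·T_{8} − T_4) / 3 = (4·8.4642 − 8.5203)/3 = (25.3365)/3 = 8.44550.

8.44550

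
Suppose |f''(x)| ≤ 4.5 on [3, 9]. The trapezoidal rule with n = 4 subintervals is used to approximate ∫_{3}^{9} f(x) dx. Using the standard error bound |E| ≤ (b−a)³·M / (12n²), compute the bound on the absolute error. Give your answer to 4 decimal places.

|E| ≤ (6)³·4.5 / (12·4²) = 972/192 = 5.0625.

5.0625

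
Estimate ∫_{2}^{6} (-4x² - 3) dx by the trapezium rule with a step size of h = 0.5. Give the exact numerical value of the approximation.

-290

h = (6 − 2)/8 = 0.5.
Nodes x₀,…,x₈ = 2, 2.5, 3, 3.5, 4, 4.5, 5, 5.5, 6.
f(x) = -4x² - 3: f₀=-19, f₁=-28, f₂=-39, f₃=-52, f₄=-67, f₅=-84, f₆=-103, f₇=-124, f₈=-147.
(h/2)·[f₀ + 2f₁ + 2f₂ + 2f₃ + 2f₄ + 2f₅ + 2f₆ + 2f₇ + f₈] = 0.25·(-1160) = -290.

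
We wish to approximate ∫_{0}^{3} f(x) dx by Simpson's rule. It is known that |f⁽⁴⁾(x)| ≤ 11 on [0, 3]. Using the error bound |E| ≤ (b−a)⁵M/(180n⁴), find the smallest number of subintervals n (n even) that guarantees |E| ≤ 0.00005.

24

Need 2673/(180n⁴) ≤ 0.00005.
n⁴ ≥ 2673/(180·0.00005) = 297000 ⇒ n ≥ 23.3447, so the smallest even n is 24. (n must be even for Simpson's rule.)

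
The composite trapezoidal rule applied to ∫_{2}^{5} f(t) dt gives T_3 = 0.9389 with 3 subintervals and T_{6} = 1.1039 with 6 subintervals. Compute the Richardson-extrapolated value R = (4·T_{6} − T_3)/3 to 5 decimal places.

R = (4·T_{6} − T_3) / 3 = (4·1.1039 − 0.9389)/3 = (3.4767)/3 = 1.15890.

1.15890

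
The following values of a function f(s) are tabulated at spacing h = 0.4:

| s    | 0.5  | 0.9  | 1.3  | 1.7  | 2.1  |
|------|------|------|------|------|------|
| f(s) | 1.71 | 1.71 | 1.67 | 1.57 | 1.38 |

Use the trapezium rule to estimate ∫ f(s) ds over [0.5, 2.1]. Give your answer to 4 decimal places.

h = 0.4, n = 4.
(h/2)·[y₀ + 2y₁ + 2y₂ + 2y₃ + y₄] = 0.2·(12.99) = 2.5980.

2.5980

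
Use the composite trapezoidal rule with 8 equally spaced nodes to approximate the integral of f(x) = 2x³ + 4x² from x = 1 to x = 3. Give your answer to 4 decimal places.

h = (3 − 1)/7 = 0.285714.
Nodes x₀,…,x₇ = 1, 1.285714, 1.571429, 1.857143, 2.142857, 2.428571, 2.714286, 3.
f(x) = 2x³ + 4x²: f₀=6, f₁=10.862974, f₂=17.638484, f₃=26.606414, f₄=38.046647, f₅=52.239067, f₆=69.463557, f₇=90.
(h/2)·[f₀ + 2f₁ + 2f₂ + 2f₃ + 2f₄ + 2f₅ + 2f₆ + f₇] = 0.142857·(525.714286) = 75.1020.

75.1020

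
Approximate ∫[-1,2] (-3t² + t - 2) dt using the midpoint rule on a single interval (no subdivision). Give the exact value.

-6.75

M = (b−a)·f(0.5) = 3·(-2.25) = -6.75.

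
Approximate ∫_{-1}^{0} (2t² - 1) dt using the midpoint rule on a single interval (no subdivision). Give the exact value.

M = (b−a)·f(-0.5) = 1·(-0.5) = -0.5.

-0.5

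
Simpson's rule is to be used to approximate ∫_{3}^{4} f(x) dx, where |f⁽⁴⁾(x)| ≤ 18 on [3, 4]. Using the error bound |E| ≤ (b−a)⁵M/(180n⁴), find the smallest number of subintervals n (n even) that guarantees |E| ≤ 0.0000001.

Need 18/(180n⁴) ≤ 0.0000001.
n⁴ ≥ 18/(180·0.0000001) = 1e+06 ⇒ n ≥ 31.6228, so the smallest even n is 32. (n must be even for Simpson's rule.)

32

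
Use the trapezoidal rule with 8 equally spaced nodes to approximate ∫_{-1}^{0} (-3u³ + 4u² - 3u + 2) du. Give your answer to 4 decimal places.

5.6122

h = (0 − (-1))/7 = 0.142857.
Nodes u₀,…,u₇ = -1, -0.857143, -0.714286, -0.571429, -0.428571, -0.285714, -0.142857, 0.
f(u) = -3u³ + 4u² - 3u + 2: f₀=12, f₁=9.399417, f₂=7.276968, f₃=5.580175, f₄=4.256560, f₅=3.253644, f₆=2.518950, f₇=2.
(h/2)·[f₀ + 2f₁ + 2f₂ + 2f₃ + 2f₄ + 2f₅ + 2f₆ + f₇] = 0.071429·(78.571429) = 5.6122.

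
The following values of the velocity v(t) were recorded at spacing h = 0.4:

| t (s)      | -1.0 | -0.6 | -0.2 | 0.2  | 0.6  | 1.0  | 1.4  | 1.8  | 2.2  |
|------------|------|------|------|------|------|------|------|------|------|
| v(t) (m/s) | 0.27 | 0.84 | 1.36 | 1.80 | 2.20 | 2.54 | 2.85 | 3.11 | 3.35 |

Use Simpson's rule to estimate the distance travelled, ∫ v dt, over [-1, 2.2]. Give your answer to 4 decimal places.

h = 0.4, n = 8.
(h/3)·[y₀ + 4y₁ + 2y₂ + 4y₃ + 2y₄ + 4y₅ + 2y₆ + 4y₇ + y₈] = 0.133333·(49.60) = 6.6133.

6.6133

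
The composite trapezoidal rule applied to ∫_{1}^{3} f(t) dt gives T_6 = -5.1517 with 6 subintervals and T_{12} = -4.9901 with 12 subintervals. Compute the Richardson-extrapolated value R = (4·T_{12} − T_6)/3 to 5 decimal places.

R = (4·T_{12} − T_6) / 3 = (4·(-4.9901) − (-5.1517))/3 = (-14.8087)/3 = -4.93623.

-4.93623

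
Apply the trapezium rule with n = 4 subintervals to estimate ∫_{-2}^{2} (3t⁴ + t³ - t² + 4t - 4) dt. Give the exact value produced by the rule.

h = (2 − (-2))/4 = 1.
Nodes t₀,…,t₄ = -2, -1, 0, 1, 2.
f(t) = 3t⁴ + t³ - t² + 4t - 4: f₀=24, f₁=-7, f₂=-4, f₃=3, f₄=56.
(h/2)·[f₀ + 2f₁ + 2f₂ + 2f₃ + f₄] = 0.5·(64) = 32.

32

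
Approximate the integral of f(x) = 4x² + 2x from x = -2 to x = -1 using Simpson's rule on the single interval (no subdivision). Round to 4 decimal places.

S = (b−a)/6 · [f(-2) + 4f(-1.5) + f(-1)] = 0.166667·[12 + 4·6 + 2] = 6.3333.

6.3333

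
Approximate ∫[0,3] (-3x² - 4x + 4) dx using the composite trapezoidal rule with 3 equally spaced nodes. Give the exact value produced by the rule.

h = (3 − 0)/2 = 1.5.
Nodes x₀,…,x₂ = 0, 1.5, 3.
f(x) = -3x² - 4x + 4: f₀=4, f₁=-8.75, f₂=-35.
(h/2)·[f₀ + 2f₁ + f₂] = 0.75·(-48.5) = -36.375.

-36.375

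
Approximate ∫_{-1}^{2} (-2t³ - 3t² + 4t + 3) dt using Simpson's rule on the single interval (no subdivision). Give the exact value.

S = (b−a)/6 · [f(-1) + 4f(0.5) + f(2)] = 0.5·[(-2) + 4·4 + (-17)] = -1.5.

-1.5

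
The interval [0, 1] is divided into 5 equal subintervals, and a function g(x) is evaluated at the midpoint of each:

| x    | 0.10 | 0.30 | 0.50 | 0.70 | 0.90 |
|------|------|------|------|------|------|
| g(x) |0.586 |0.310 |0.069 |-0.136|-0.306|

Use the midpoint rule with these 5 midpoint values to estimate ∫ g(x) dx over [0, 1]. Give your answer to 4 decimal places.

h = 0.2, n = 5.
h·[y(m₁) + y(m₂) + y(m₃) + y(m₄) + y(m₅)] = 0.2·(0.523) = 0.1046.

0.1046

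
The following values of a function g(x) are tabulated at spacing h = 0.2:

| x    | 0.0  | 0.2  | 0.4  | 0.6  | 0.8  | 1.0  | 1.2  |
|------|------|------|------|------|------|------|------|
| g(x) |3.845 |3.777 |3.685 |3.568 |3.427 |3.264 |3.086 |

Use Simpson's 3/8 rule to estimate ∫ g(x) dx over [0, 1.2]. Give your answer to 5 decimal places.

4.23945

h = 0.2, n = 6.
(3h/8)·[y₀ + 3y₁ + 3y₂ + 2y₃ + 3y₄ + 3y₅ + y₆] = 0.075·(56.526) = 4.23945.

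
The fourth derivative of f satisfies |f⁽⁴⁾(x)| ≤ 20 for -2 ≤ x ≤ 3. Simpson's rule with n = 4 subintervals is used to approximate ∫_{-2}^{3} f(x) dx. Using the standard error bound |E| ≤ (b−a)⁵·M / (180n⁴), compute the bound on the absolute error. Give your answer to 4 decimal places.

1.3563

|E| ≤ (5)⁵·20 / (180·4⁴) = 62500/46080 = 1.3563.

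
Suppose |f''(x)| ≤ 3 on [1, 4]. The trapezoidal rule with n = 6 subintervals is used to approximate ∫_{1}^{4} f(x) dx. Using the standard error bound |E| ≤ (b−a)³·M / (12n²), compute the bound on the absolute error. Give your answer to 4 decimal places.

|E| ≤ (3)³·3 / (12·6²) = 81/432 = 0.1875.

0.1875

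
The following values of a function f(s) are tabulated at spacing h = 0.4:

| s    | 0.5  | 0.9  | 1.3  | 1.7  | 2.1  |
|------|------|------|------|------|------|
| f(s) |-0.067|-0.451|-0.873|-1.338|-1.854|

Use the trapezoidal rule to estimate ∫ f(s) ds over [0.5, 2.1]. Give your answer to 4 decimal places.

-1.4490

h = 0.4, n = 4.
(h/2)·[y₀ + 2y₁ + 2y₂ + 2y₃ + y₄] = 0.2·(-7.245) = -1.4490.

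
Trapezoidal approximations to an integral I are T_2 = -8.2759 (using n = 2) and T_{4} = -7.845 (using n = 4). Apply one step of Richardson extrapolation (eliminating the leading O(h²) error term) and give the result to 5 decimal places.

R = (4·T_{4} − T_2) / 3 = (4·(-7.845) − (-8.2759))/3 = (-23.1041)/3 = -7.70137.

-7.70137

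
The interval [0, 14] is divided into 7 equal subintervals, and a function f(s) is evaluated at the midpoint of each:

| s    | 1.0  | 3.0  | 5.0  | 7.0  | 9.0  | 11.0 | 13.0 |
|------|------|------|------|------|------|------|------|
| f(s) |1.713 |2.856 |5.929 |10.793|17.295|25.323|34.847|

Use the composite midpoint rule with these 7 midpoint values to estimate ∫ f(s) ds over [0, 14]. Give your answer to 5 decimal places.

h = 2, n = 7.
h·[y(m₁) + y(m₂) + y(m₃) + y(m₄) + y(m₅) + y(m₆) + y(m₇)] = 2·(98.756) = 197.51200.

197.51200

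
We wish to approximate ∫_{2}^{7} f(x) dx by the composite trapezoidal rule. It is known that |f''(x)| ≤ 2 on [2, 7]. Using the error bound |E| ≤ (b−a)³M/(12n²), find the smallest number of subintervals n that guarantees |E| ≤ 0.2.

11

Need 250/(12n²) ≤ 0.2.
n² ≥ 250/(12·0.2) = 104.167 ⇒ n ≥ 10.2062, so the smallest n is 11.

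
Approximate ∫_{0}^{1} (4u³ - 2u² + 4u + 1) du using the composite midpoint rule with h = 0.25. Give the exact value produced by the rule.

3.3125

h = (1 − 0)/4 = 0.25.
Midpoints m₁,…,m₄ = 0.125, 0.375, 0.625, 0.875.
f(m₁)=1.4765625, f(m₂)=2.4296875, f(m₃)=3.6953125, f(m₄)=5.6484375.
h·[f(m₁) + f(m₂) + f(m₃) + f(m₄)] = 0.25·(13.25) = 3.3125.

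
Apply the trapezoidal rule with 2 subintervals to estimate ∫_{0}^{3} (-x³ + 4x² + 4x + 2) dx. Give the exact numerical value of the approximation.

39.1875

h = (3 − 0)/2 = 1.5.
Nodes x₀,…,x₂ = 0, 1.5, 3.
f(x) = -x³ + 4x² + 4x + 2: f₀=2, f₁=13.625, f₂=23.
(h/2)·[f₀ + 2f₁ + f₂] = 0.75·(52.25) = 39.1875.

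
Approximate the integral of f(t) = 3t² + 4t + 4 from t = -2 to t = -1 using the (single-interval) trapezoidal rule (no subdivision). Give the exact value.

T = (b−a)/2 · [f(-2) + f(-1)] = 0.5·[8 + 3] = 5.5.

5.5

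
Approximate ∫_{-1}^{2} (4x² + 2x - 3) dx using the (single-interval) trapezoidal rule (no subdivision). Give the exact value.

24

T = (b−a)/2 · [f(-1) + f(2)] = 1.5·[(-1) + 17] = 24.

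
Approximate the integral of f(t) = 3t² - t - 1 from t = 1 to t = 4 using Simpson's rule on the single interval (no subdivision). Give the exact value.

52.5

S = (b−a)/6 · [f(1) + 4f(2.5) + f(4)] = 0.5·[1 + 4·15.25 + 43] = 52.5.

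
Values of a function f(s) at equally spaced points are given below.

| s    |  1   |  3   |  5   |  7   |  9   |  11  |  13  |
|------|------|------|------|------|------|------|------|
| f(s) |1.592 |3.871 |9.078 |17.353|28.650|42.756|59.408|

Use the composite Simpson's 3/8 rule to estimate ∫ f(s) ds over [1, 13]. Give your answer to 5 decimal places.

h = 2, n = 6.
(3h/8)·[y₀ + 3y₁ + 3y₂ + 2y₃ + 3y₄ + 3y₅ + y₆] = 0.75·(348.771) = 261.57825.

261.57825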